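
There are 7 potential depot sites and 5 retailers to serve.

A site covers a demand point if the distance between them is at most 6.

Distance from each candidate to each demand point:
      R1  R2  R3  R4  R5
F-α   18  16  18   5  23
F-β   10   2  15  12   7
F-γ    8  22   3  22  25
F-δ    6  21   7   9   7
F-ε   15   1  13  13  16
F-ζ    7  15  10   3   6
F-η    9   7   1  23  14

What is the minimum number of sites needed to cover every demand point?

Coverage sets (demand points within 6 of each site):
  F-α: {R4}
  F-β: {R2}
  F-γ: {R3}
  F-δ: {R1}
  F-ε: {R2}
  F-ζ: {R4, R5}
  F-η: {R3}
No 3 sites suffice: every size-3 union leaves at least one demand point uncovered.
But {F-β, F-γ, F-δ, F-ζ} covers everything, so the minimum is 4.

4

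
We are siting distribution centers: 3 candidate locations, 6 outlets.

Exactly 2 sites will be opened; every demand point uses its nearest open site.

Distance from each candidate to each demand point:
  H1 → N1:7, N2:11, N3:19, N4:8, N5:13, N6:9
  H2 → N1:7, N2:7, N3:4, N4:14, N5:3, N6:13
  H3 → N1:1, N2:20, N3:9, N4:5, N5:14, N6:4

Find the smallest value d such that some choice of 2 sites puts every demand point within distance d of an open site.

7

Open {H2, H3}.
  Farthest demand point is N2 at distance 7 (to H2); all others are ≤ 7.
With {H1, H2} the worst case is 9.
With {H1, H3} the worst case is 13.
No size-2 selection achieves below 7.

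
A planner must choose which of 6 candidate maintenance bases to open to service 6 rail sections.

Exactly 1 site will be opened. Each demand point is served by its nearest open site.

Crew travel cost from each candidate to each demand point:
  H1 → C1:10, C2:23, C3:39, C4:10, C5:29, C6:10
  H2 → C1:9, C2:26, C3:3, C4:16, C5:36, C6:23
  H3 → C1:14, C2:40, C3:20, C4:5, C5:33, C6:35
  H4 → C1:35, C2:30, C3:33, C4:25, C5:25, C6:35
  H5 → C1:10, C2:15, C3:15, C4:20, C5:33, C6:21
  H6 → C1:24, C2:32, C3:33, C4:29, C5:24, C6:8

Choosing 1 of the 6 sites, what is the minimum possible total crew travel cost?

113

Open {H2}.
  C1→H2 9, C2→H2 26, C3→H2 3, C4→H2 16, C5→H2 36, C6→H2 23  ⇒ total 113.
Compare {H5}: total 114.
Compare {H1}: total 121.
No size-1 selection does better; minimum is 113.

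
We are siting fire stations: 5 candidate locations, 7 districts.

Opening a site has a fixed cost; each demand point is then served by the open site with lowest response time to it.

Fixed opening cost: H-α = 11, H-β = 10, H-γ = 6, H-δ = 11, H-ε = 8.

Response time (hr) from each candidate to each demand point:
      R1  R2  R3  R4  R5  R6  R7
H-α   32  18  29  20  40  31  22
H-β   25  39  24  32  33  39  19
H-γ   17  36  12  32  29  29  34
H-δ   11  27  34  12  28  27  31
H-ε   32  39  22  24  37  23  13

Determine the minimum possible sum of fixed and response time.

Open {H-γ, H-δ, H-ε}: assign each demand point to its cheapest open site.
  R1→H-δ 11, R2→H-δ 27, R3→H-γ 12, R4→H-δ 12, R5→H-δ 28, R6→H-ε 23, R7→H-ε 13
  response time 126, fixed 25 → total 151.
Compare {H-α, H-γ, H-δ, H-ε}: response time 117 + fixed 36 = 153.
Compare {H-δ, H-ε}: response time 136 + fixed 19 = 155.
Compare {H-α, H-γ, H-ε}: response time 132 + fixed 25 = 157.
All other subsets cost ≥ 153. Minimum total cost: 151.

151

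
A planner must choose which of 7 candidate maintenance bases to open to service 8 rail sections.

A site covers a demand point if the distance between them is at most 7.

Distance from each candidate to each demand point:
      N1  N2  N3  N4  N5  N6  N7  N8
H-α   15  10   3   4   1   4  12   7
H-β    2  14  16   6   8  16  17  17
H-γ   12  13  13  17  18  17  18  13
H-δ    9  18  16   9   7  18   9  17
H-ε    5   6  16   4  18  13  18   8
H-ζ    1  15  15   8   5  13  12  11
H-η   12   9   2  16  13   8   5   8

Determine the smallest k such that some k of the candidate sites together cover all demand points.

3

Coverage sets (demand points within 7 of each site):
  H-α: {N3, N4, N5, N6, N8}
  H-β: {N1, N4}
  H-γ: {}
  H-δ: {N5}
  H-ε: {N1, N2, N4}
  H-ζ: {N1, N5}
  H-η: {N3, N7}
No 2 sites suffice: every size-2 union leaves at least one demand point uncovered.
But {H-α, H-ε, H-η} covers everything, so the minimum is 3.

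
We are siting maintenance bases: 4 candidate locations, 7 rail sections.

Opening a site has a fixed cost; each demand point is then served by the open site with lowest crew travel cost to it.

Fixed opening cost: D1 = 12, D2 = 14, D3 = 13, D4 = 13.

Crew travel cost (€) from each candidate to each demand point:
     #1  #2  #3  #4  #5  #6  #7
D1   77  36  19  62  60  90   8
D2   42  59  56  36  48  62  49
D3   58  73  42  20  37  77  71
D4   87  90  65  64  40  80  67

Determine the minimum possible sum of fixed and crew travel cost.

Open {D1, D2, D3}: assign each demand point to its cheapest open site.
  #1→D2 42, #2→D1 36, #3→D1 19, #4→D3 20, #5→D3 37, #6→D2 62, #7→D1 8
  crew travel cost 224, fixed 39 → total 263.
Compare {D1, D2, D3, D4}: crew travel cost 224 + fixed 52 = 276.
Compare {D1, D2}: crew travel cost 251 + fixed 26 = 277.
Compare {D1, D3}: crew travel cost 255 + fixed 25 = 280.
All other subsets cost ≥ 276. Minimum total cost: 263.

263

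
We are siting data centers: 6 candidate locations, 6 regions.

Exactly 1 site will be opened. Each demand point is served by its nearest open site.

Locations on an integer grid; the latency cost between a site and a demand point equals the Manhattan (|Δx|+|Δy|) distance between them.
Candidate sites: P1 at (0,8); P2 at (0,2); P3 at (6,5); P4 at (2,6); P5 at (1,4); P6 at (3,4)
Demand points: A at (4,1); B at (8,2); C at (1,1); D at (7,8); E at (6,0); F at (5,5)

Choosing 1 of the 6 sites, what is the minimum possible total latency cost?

Open {P3}.
  A→P3 6, B→P3 5, C→P3 9, D→P3 4, E→P3 5, F→P3 1  ⇒ total 30.
Compare {P6}: total 34.
Compare {P5}: total 42.
No size-1 selection does better; minimum is 30.

30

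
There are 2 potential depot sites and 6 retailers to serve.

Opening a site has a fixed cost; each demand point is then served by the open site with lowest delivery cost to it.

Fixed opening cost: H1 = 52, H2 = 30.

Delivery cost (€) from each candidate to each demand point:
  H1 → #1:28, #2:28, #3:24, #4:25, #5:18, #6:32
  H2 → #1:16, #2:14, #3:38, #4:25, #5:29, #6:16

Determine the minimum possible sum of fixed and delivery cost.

168

Open {H2}: assign each demand point to its cheapest open site.
  #1→H2 16, #2→H2 14, #3→H2 38, #4→H2 25, #5→H2 29, #6→H2 16
  delivery cost 138, fixed 30 → total 168.
Compare {H1, H2}: delivery cost 113 + fixed 82 = 195.
Compare {H1}: delivery cost 155 + fixed 52 = 207.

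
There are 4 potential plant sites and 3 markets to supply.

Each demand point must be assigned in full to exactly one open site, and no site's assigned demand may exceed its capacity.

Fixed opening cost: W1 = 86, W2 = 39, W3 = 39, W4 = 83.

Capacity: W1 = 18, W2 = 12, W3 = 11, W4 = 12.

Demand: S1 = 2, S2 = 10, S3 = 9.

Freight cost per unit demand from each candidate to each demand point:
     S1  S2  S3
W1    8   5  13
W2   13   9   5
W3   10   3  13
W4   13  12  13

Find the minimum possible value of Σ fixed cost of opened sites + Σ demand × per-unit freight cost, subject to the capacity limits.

Open {W2, W3}; cheapest assignment that respects the capacities:
  W2 (cap 12, load 11): S1, S3 — cost 2×13 + 9×5 = 71
  W3 (cap 11, load 10): S2 — cost 10×3 = 30
  Shipping 101, fixed 78 → total 179.
  Any other capacity-feasible assignment to {W2, W3} ships for at least 101.
Compare {W1, W2}: its best feasible assignment gives total 236.
Compare {W1, W2, W3}: its best feasible assignment gives total 255.
Every other set of open sites that can feasibly serve all demand totals ≥ 236 even under its best assignment. Minimum: 179.

179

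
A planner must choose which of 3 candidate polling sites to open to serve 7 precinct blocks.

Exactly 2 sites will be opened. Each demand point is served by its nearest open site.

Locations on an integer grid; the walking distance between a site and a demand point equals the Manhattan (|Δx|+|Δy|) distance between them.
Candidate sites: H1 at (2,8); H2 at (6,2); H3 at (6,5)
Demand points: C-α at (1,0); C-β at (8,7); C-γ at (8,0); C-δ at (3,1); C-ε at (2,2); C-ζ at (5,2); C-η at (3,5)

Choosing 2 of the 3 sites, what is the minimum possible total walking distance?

Open {H2, H3}.
  C-α→H2 7, C-β→H3 4, C-γ→H2 4, C-δ→H2 4, C-ε→H2 4, C-ζ→H2 1, C-η→H3 3  ⇒ total 27.
Compare {H1, H2}: total 31.
Compare {H1, H3}: total 40.

27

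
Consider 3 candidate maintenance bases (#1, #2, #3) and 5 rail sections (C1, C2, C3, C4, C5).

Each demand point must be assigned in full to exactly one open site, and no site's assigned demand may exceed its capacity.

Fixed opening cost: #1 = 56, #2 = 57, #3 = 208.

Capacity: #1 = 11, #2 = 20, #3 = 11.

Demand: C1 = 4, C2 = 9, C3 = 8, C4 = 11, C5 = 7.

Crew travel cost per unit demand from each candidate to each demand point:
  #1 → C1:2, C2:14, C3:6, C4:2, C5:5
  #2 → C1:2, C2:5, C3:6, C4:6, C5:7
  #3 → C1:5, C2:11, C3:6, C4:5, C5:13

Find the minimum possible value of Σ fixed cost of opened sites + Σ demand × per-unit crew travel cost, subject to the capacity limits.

493

Open {#1, #2, #3}; cheapest assignment that respects the capacities:
  #1 (cap 11, load 11): C4 — cost 11×2 = 22
  #2 (cap 20, load 20): C1, C2, C5 — cost 4×2 + 9×5 + 7×7 = 102
  #3 (cap 11, load 8): C3 — cost 8×6 = 48
  Shipping 172, fixed 321 → total 493.
  Any other capacity-feasible assignment to {#1, #2, #3} ships for at least 172.
Total demand is 39 and no other set of sites has combined capacity ≥ 39, so {#1, #2, #3} is the only feasible choice of open sites. Minimum: 493.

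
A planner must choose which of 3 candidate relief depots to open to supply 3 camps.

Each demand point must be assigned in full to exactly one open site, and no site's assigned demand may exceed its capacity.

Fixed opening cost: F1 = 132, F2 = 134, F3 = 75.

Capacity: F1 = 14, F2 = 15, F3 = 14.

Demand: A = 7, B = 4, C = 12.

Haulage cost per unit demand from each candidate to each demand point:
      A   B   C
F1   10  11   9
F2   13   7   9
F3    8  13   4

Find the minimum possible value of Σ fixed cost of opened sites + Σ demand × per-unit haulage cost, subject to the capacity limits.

Open {F1, F3}; cheapest assignment that respects the capacities:
  F1 (cap 14, load 11): A, B — cost 7×10 + 4×11 = 114
  F3 (cap 14, load 12): C — cost 12×4 = 48
  Shipping 162, fixed 207 → total 369.
  Any other capacity-feasible assignment to {F1, F3} ships for at least 162.
Compare {F2, F3}: its best feasible assignment gives total 376.
Compare {F1, F2, F3}: its best feasible assignment gives total 487.
Every other set of open sites that can feasibly serve all demand totals ≥ 376 even under its best assignment. Minimum: 369.

369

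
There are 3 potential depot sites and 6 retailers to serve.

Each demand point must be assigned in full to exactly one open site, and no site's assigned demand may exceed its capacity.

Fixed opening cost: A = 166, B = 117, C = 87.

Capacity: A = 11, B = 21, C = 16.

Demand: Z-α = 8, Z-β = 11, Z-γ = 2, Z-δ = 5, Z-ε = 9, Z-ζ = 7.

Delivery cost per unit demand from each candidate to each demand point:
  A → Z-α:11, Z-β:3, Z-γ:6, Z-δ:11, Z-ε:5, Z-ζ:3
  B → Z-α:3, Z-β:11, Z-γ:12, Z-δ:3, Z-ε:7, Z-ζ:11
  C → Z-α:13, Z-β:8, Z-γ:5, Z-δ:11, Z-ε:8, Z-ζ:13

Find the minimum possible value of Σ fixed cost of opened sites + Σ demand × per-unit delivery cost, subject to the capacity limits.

601

Open {A, B, C}; cheapest assignment that respects the capacities:
  A (cap 11, load 11): Z-β — cost 11×3 = 33
  B (cap 21, load 20): Z-α, Z-δ, Z-ζ — cost 8×3 + 5×3 + 7×11 = 116
  C (cap 16, load 11): Z-γ, Z-ε — cost 2×5 + 9×8 = 82
  Shipping 231, fixed 370 → total 601.
  Any other capacity-feasible assignment to {A, B, C} ships for at least 231.
Total demand is 42 and no other set of sites has combined capacity ≥ 42, so {A, B, C} is the only feasible choice of open sites. Minimum: 601.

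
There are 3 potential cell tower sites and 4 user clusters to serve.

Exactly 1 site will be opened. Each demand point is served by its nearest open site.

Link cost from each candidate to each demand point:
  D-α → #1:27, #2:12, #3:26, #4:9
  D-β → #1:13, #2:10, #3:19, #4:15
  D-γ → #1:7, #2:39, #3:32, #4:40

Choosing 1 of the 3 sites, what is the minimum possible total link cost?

Open {D-β}.
  #1→D-β 13, #2→D-β 10, #3→D-β 19, #4→D-β 15  ⇒ total 57.
Compare {D-α}: total 74.
Compare {D-γ}: total 118.

57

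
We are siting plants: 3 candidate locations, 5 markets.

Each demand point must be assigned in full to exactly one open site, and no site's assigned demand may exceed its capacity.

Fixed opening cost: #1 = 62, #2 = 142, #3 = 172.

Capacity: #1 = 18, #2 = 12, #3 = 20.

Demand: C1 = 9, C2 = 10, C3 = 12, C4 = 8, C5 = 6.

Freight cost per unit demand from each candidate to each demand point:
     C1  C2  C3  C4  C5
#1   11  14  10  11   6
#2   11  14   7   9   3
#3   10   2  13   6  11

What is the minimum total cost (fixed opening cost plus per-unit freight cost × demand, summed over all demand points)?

Open {#1, #2, #3}; cheapest assignment that respects the capacities:
  #1 (cap 18, load 15): C1, C5 — cost 9×11 + 6×6 = 135
  #2 (cap 12, load 12): C3 — cost 12×7 = 84
  #3 (cap 20, load 18): C2, C4 — cost 10×2 + 8×6 = 68
  Shipping 287, fixed 376 → total 663.
  Any other capacity-feasible assignment to {#1, #2, #3} ships for at least 287.
Total demand is 45 and no other set of sites has combined capacity ≥ 45, so {#1, #2, #3} is the only feasible choice of open sites. Minimum: 663.

663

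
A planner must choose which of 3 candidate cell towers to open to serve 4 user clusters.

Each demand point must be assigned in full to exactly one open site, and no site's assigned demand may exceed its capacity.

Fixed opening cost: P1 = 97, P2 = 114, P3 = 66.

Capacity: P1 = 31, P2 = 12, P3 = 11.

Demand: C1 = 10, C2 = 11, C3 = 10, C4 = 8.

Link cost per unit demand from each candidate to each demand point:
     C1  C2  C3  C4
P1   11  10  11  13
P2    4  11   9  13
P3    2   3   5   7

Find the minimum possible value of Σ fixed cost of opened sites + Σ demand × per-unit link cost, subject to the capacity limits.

507

Open {P1, P3}; cheapest assignment that respects the capacities:
  P1 (cap 31, load 29): C2, C3, C4 — cost 11×10 + 10×11 + 8×13 = 324
  P3 (cap 11, load 10): C1 — cost 10×2 = 20
  Shipping 344, fixed 163 → total 507.
  Any other capacity-feasible assignment to {P1, P3} ships for at least 344.
Compare {P1, P2, P3}: its best feasible assignment gives total 564.
Compare {P1, P2}: its best feasible assignment gives total 575.
Every other set of open sites that can feasibly serve all demand totals ≥ 564 even under its best assignment. Minimum: 507.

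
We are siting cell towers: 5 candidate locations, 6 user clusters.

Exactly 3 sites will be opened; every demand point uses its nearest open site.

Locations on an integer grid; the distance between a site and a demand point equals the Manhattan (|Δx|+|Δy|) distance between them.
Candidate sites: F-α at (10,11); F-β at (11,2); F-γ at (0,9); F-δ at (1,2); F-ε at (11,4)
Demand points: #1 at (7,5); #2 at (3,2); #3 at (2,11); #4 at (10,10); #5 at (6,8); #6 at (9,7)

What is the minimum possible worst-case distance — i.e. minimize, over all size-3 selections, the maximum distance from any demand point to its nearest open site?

7

Open {F-γ, F-δ, F-ε}.
  Farthest demand point is #4 at distance 7 (to F-ε); all others are ≤ 7.
With {F-α, F-β, F-γ} the worst case is 8.
With {F-α, F-β, F-δ} the worst case is 8.
No size-3 selection achieves below 7.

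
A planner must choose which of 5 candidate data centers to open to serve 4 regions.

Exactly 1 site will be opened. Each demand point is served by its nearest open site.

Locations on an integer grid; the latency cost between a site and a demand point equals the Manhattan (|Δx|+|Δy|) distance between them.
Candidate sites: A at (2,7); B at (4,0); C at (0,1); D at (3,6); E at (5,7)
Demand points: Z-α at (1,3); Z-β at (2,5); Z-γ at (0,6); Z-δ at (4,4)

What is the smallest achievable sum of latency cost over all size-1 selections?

Open {D}.
  Z-α→D 5, Z-β→D 2, Z-γ→D 3, Z-δ→D 3  ⇒ total 13.
Compare {A}: total 15.
Compare {C}: total 21.
No size-1 selection does better; minimum is 13.

13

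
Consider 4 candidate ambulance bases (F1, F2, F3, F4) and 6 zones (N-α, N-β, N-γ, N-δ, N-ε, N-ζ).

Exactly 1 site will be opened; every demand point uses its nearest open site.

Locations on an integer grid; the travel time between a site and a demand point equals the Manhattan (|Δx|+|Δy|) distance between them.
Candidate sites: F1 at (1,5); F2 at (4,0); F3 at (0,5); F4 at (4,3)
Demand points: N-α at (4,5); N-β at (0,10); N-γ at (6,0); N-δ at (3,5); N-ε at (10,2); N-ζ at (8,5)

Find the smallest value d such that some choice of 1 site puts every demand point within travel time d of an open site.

Open {F4}.
  Farthest demand point is N-β at travel time 11 (to F4); all others are ≤ 11.
With {F1} the worst case is 12.
With {F3} the worst case is 13.
No size-1 selection achieves below 11.

11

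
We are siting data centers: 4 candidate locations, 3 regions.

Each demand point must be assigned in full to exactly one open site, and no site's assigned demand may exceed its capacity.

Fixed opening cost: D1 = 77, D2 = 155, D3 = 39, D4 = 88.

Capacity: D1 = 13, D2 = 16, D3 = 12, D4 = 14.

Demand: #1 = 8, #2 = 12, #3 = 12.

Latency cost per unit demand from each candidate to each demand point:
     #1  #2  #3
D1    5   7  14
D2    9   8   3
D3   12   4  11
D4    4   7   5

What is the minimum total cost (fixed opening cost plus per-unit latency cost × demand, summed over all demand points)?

Open {D1, D3, D4}; cheapest assignment that respects the capacities:
  D1 (cap 13, load 8): #1 — cost 8×5 = 40
  D3 (cap 12, load 12): #2 — cost 12×4 = 48
  D4 (cap 14, load 12): #3 — cost 12×5 = 60
  Shipping 148, fixed 204 → total 352.
  Any other capacity-feasible assignment to {D1, D3, D4} ships for at least 148.
Compare {D1, D2, D3}: its best feasible assignment gives total 395.
Compare {D2, D3, D4}: its best feasible assignment gives total 398.
Every other set of open sites that can feasibly serve all demand totals ≥ 395 even under its best assignment. Minimum: 352.

352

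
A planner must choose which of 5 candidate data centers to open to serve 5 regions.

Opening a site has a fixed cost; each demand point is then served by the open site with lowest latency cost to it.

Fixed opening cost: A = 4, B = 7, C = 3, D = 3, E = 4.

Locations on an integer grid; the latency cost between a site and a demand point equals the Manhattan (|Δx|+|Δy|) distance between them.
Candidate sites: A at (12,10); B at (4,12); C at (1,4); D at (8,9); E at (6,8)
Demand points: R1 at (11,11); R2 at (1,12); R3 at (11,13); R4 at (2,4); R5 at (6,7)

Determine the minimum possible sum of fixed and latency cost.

Open {A, C, E}: assign each demand point to its cheapest open site.
  R1→A 2, R2→C 8, R3→A 4, R4→C 1, R5→E 1
  latency cost 16, fixed 11 → total 27.
Compare {A, C, D}: latency cost 19 + fixed 10 = 29.
Compare {A, B, C, E}: latency cost 11 + fixed 18 = 29.
Compare {A, C}: latency cost 23 + fixed 7 = 30.
All other subsets cost ≥ 29. Minimum total cost: 27.

27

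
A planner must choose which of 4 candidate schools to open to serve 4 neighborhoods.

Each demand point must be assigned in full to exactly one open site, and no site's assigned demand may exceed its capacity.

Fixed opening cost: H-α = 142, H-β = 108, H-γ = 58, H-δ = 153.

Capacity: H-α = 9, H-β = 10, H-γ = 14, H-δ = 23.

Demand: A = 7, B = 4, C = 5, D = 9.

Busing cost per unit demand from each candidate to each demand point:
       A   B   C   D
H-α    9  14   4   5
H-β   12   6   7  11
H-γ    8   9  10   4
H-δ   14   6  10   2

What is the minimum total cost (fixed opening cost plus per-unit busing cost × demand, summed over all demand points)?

359

Open {H-γ, H-δ}; cheapest assignment that respects the capacities:
  H-γ (cap 14, load 12): A, C — cost 7×8 + 5×10 = 106
  H-δ (cap 23, load 13): B, D — cost 4×6 + 9×2 = 42
  Shipping 148, fixed 211 → total 359.
  Any other capacity-feasible assignment to {H-γ, H-δ} ships for at least 148.
Compare {H-β, H-δ}: its best feasible assignment gives total 436.
Compare {H-α, H-δ}: its best feasible assignment gives total 450.
Every other set of open sites that can feasibly serve all demand totals ≥ 436 even under its best assignment. Minimum: 359.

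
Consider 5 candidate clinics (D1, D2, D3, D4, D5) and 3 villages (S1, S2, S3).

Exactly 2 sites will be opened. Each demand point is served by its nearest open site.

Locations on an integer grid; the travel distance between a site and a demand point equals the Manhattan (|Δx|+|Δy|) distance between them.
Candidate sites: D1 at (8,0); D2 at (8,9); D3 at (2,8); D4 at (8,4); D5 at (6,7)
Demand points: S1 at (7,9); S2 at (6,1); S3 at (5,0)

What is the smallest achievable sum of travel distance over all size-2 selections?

7

Open {D1, D2}.
  S1→D2 1, S2→D1 3, S3→D1 3  ⇒ total 7.
Compare {D1, D5}: total 9.
Compare {D1, D3}: total 12.
No size-2 selection does better; minimum is 7.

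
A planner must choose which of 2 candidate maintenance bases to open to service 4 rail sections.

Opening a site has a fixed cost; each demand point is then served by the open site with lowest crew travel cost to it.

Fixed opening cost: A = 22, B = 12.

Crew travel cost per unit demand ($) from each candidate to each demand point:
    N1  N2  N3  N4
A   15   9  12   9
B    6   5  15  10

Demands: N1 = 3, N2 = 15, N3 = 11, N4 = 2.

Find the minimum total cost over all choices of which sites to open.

277

Open {A, B}: assign each demand point to its cheapest open site.
  N1→B 3×6=18, N2→B 15×5=75, N3→A 11×12=132, N4→A 2×9=18
  crew travel cost 243, fixed 34 → total 277.
Compare {B}: crew travel cost 278 + fixed 12 = 290.
Compare {A}: crew travel cost 330 + fixed 22 = 352.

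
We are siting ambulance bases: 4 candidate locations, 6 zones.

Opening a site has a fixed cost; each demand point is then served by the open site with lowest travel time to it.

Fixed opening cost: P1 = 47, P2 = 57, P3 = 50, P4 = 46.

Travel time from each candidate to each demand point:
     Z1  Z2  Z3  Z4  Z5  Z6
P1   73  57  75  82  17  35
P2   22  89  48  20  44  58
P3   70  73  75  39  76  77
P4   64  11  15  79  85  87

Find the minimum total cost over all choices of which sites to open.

270

Open {P1, P2, P4}: assign each demand point to its cheapest open site.
  Z1→P2 22, Z2→P4 11, Z3→P4 15, Z4→P2 20, Z5→P1 17, Z6→P1 35
  travel time 120, fixed 150 → total 270.
Compare {P2, P4}: travel time 170 + fixed 103 = 273.
Compare {P1, P2}: travel time 199 + fixed 104 = 303.
Compare {P1, P4}: travel time 221 + fixed 93 = 314.
All other subsets cost ≥ 273. Minimum total cost: 270.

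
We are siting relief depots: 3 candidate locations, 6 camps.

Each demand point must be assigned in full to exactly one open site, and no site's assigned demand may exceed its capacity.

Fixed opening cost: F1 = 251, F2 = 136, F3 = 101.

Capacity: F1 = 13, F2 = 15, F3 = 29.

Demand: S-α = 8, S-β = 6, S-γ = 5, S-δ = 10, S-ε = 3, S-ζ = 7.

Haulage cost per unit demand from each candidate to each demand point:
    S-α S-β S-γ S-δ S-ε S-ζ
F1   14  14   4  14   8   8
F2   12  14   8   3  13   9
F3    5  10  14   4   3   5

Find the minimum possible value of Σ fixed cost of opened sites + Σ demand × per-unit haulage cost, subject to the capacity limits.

451

Open {F2, F3}; cheapest assignment that respects the capacities:
  F2 (cap 15, load 15): S-γ, S-δ — cost 5×8 + 10×3 = 70
  F3 (cap 29, load 24): S-α, S-β, S-ε, S-ζ — cost 8×5 + 6×10 + 3×3 + 7×5 = 144
  Shipping 214, fixed 237 → total 451.
  Any other capacity-feasible assignment to {F2, F3} ships for at least 214.
Compare {F1, F3}: its best feasible assignment gives total 577.
Compare {F1, F2, F3}: its best feasible assignment gives total 682.
Every other set of open sites that can feasibly serve all demand totals ≥ 577 even under its best assignment. Minimum: 451.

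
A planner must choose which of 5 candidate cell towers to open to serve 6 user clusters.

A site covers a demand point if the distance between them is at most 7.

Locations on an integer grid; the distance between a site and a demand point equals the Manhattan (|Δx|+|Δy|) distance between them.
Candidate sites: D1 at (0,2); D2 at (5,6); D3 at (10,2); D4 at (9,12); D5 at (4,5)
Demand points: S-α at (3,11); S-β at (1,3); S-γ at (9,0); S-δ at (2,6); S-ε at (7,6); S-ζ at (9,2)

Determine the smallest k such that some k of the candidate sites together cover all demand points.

Coverage sets (demand points within 7 of each site):
  D1: {S-β, S-δ}
  D2: {S-α, S-β, S-δ, S-ε}
  D3: {S-γ, S-ε, S-ζ}
  D4: {S-α}
  D5: {S-α, S-β, S-δ, S-ε}
No single site covers all 6 demand points.
But {D2, D3} covers everything, so the minimum is 2.

2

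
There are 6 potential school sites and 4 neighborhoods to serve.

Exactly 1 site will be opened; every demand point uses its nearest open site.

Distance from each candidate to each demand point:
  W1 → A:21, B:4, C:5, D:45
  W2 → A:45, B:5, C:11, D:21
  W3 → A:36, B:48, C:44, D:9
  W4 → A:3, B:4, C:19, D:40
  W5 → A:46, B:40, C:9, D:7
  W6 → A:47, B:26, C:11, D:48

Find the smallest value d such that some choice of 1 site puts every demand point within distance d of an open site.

40

Open {W4}.
  Farthest demand point is D at distance 40 (to W4); all others are ≤ 40.
With {W1} the worst case is 45.
With {W2} the worst case is 45.
No size-1 selection achieves below 40.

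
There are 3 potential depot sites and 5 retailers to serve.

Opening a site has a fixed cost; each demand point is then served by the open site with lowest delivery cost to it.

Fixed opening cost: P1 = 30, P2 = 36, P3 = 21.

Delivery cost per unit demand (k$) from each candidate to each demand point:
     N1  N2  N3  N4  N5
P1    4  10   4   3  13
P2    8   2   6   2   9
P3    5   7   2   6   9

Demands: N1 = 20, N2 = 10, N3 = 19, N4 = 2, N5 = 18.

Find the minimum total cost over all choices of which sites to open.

Open {P2, P3}: assign each demand point to its cheapest open site.
  N1→P3 20×5=100, N2→P2 10×2=20, N3→P3 19×2=38, N4→P2 2×2=4, N5→P2 18×9=162
  delivery cost 324, fixed 57 → total 381.
Compare {P1, P2, P3}: delivery cost 304 + fixed 87 = 391.
Compare {P3}: delivery cost 382 + fixed 21 = 403.
Compare {P1, P3}: delivery cost 356 + fixed 51 = 407.
All other subsets cost ≥ 391. Minimum total cost: 381.

381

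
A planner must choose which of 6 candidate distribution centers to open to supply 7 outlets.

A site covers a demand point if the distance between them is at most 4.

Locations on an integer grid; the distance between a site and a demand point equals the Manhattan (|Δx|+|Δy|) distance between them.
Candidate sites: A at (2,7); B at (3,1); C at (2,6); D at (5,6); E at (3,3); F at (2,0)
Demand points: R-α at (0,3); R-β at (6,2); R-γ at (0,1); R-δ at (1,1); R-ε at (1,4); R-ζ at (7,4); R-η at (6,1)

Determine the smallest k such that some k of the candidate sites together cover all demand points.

3

Coverage sets (demand points within 4 of each site):
  A: {R-ε}
  B: {R-β, R-γ, R-δ, R-η}
  C: {R-ε}
  D: {R-ζ}
  E: {R-α, R-β, R-δ, R-ε}
  F: {R-γ, R-δ}
No 2 sites suffice: every size-2 union leaves at least one demand point uncovered.
But {B, D, E} covers everything, so the minimum is 3.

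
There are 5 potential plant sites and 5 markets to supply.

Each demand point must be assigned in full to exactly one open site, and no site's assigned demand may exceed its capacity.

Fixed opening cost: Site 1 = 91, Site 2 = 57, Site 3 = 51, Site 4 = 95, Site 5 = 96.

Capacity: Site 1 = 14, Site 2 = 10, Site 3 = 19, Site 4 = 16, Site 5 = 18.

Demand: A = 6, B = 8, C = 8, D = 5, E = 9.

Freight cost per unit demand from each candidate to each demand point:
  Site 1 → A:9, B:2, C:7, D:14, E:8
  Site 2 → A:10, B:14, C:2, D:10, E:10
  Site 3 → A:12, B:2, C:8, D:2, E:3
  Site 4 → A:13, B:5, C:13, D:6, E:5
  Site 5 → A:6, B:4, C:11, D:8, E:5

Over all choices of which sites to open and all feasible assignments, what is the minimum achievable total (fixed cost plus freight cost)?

Open {Site 1, Site 2, Site 3}; cheapest assignment that respects the capacities:
  Site 1 (cap 14, load 14): A, B — cost 6×9 + 8×2 = 70
  Site 2 (cap 10, load 8): C — cost 8×2 = 16
  Site 3 (cap 19, load 14): D, E — cost 5×2 + 9×3 = 37
  Shipping 123, fixed 199 → total 322.
  Any other capacity-feasible assignment to {Site 1, Site 2, Site 3} ships for at least 123.
Compare {Site 2, Site 3, Site 5}: its best feasible assignment gives total 325.
Compare {Site 2, Site 3, Site 4}: its best feasible assignment gives total 362.
Every other set of open sites that can feasibly serve all demand totals ≥ 325 even under its best assignment. Minimum: 322.

322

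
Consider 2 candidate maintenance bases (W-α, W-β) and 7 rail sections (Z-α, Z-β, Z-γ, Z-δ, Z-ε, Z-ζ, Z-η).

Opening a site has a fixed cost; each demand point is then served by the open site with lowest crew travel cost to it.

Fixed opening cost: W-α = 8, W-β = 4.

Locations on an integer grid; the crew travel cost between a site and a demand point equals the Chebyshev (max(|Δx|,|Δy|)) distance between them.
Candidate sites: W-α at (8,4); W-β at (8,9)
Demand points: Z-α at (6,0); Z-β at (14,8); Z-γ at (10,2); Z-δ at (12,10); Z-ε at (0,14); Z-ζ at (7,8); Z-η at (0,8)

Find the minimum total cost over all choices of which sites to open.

45

Open {W-α, W-β}: assign each demand point to its cheapest open site.
  Z-α→W-α 4, Z-β→W-α 6, Z-γ→W-α 2, Z-δ→W-β 4, Z-ε→W-β 8, Z-ζ→W-β 1, Z-η→W-α 8
  crew travel cost 33, fixed 12 → total 45.
Compare {W-β}: crew travel cost 43 + fixed 4 = 47.
Compare {W-α}: crew travel cost 40 + fixed 8 = 48.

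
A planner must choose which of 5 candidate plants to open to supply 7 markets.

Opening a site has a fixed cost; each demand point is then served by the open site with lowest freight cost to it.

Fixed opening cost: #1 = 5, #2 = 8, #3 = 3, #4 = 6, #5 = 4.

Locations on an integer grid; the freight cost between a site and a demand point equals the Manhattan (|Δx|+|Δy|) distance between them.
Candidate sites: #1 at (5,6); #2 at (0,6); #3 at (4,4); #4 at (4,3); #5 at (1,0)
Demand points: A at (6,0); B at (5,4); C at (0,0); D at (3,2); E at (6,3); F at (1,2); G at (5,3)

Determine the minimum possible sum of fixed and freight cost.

Open {#3, #5}: assign each demand point to its cheapest open site.
  A→#5 5, B→#3 1, C→#5 1, D→#3 3, E→#3 3, F→#5 2, G→#3 2
  freight cost 17, fixed 7 → total 24.
Compare {#4, #5}: freight cost 15 + fixed 10 = 25.
Compare {#3, #4, #5}: freight cost 14 + fixed 13 = 27.
Compare {#4}: freight cost 23 + fixed 6 = 29.
All other subsets cost ≥ 25. Minimum total cost: 24.

24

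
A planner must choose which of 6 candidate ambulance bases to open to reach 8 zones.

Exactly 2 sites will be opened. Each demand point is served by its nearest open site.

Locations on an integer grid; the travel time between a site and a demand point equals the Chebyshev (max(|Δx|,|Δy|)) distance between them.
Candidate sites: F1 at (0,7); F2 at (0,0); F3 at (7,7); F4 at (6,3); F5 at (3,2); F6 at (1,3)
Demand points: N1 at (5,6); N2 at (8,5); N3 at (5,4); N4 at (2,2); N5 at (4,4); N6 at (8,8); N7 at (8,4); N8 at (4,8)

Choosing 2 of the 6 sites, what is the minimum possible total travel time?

16

Open {F3, F5}.
  N1→F3 2, N2→F3 2, N3→F5 2, N4→F5 1, N5→F5 2, N6→F3 1, N7→F3 3, N8→F3 3  ⇒ total 16.
Compare {F3, F4}: total 17.
Compare {F3, F6}: total 18.
No size-2 selection does better; minimum is 16.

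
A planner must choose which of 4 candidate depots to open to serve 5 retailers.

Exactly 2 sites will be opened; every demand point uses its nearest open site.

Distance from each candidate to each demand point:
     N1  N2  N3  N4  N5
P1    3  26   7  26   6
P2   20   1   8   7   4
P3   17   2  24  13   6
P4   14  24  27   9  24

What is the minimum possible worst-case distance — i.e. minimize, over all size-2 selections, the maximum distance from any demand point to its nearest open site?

Open {P1, P2}.
  Farthest demand point is N3 at distance 7 (to P1); all others are ≤ 7.
With {P1, P3} the worst case is 13.
With {P2, P4} the worst case is 14.
No size-2 selection achieves below 7.

7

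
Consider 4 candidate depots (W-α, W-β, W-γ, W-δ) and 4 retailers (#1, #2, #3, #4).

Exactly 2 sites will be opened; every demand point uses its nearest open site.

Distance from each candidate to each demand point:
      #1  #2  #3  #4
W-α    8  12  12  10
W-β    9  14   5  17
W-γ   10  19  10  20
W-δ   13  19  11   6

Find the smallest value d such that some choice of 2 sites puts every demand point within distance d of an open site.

Open {W-α, W-β}.
  Farthest demand point is #2 at distance 12 (to W-α); all others are ≤ 12.
With {W-α, W-γ} the worst case is 12.
With {W-α, W-δ} the worst case is 12.
No size-2 selection achieves below 12.

12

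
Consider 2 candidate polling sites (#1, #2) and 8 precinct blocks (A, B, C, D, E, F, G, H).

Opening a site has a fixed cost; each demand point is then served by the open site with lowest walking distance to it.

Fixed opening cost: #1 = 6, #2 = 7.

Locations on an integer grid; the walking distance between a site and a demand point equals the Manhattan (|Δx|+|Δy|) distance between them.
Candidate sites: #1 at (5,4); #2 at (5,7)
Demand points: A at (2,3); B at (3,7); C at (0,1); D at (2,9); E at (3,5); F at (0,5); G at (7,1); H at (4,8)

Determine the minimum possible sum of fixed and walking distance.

48

Open {#1, #2}: assign each demand point to its cheapest open site.
  A→#1 4, B→#2 2, C→#1 8, D→#2 5, E→#1 3, F→#1 6, G→#1 5, H→#2 2
  walking distance 35, fixed 13 → total 48.
Compare {#1}: walking distance 44 + fixed 6 = 50.
Compare {#2}: walking distance 46 + fixed 7 = 53.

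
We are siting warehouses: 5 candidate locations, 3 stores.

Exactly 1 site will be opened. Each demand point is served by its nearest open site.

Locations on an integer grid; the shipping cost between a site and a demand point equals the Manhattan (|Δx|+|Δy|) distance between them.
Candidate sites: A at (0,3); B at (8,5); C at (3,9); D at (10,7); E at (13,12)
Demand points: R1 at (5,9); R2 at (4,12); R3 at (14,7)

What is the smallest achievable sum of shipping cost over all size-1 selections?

Open {C}.
  R1→C 2, R2→C 4, R3→C 13  ⇒ total 19.
Compare {D}: total 22.
Compare {B}: total 26.
No size-1 selection does better; minimum is 19.

19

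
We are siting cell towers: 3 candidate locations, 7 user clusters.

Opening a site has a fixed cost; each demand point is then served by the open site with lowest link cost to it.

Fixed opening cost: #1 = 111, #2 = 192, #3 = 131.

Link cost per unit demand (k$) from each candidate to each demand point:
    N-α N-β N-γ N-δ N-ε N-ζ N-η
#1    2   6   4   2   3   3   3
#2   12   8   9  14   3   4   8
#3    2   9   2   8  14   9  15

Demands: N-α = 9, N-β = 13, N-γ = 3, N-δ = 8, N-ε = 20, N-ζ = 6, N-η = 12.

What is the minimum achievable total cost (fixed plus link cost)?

349

Open {#1}: assign each demand point to its cheapest open site.
  N-α→#1 9×2=18, N-β→#1 13×6=78, N-γ→#1 3×4=12, N-δ→#1 8×2=16, N-ε→#1 20×3=60, N-ζ→#1 6×3=18, N-η→#1 12×3=36
  link cost 238, fixed 111 → total 349.
Compare {#1, #3}: link cost 232 + fixed 242 = 474.
Compare {#1, #2}: link cost 238 + fixed 303 = 541.
Compare {#1, #2, #3}: link cost 232 + fixed 434 = 666.
All other subsets cost ≥ 474. Minimum total cost: 349.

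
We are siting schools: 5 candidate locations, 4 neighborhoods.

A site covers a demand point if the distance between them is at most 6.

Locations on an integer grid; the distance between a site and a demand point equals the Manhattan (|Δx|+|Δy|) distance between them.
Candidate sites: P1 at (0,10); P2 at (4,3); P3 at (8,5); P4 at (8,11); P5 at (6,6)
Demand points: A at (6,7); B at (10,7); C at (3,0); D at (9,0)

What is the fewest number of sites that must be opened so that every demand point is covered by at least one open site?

Coverage sets (demand points within 6 of each site):
  P1: {}
  P2: {A, C}
  P3: {A, B, D}
  P4: {A, B}
  P5: {A, B}
No single site covers all 4 demand points.
But {P2, P3} covers everything, so the minimum is 2.

2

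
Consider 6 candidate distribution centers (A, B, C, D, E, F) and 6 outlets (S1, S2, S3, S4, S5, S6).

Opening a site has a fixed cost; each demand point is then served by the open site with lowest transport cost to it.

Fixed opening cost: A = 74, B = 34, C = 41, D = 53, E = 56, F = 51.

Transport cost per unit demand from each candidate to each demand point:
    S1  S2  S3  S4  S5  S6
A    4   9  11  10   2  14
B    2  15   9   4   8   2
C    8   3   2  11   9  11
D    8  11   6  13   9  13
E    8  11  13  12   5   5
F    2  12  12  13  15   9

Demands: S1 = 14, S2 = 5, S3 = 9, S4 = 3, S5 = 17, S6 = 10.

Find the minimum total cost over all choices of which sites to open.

276

Open {A, B, C}: assign each demand point to its cheapest open site.
  S1→B 14×2=28, S2→C 5×3=15, S3→C 9×2=18, S4→B 3×4=12, S5→A 17×2=34, S6→B 10×2=20
  transport cost 127, fixed 149 → total 276.
Compare {B, C}: transport cost 229 + fixed 75 = 304.
Compare {B, C, E}: transport cost 178 + fixed 131 = 309.
Compare {A, B, C, F}: transport cost 127 + fixed 200 = 327.
All other subsets cost ≥ 304. Minimum total cost: 276.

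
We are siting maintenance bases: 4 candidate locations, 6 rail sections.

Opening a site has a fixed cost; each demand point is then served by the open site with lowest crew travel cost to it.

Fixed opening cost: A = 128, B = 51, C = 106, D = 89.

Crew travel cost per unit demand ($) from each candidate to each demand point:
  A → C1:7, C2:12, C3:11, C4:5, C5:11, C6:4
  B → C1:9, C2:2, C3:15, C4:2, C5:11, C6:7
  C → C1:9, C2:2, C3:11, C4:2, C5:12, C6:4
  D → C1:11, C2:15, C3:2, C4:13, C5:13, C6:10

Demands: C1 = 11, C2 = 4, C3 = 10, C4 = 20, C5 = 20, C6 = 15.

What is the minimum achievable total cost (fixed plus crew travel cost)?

632

Open {B, D}: assign each demand point to its cheapest open site.
  C1→B 11×9=99, C2→B 4×2=8, C3→D 10×2=20, C4→B 20×2=40, C5→B 20×11=220, C6→B 15×7=105
  crew travel cost 492, fixed 140 → total 632.
Compare {C, D}: crew travel cost 467 + fixed 195 = 662.
Compare {C}: crew travel cost 557 + fixed 106 = 663.
Compare {B}: crew travel cost 622 + fixed 51 = 673.
All other subsets cost ≥ 662. Minimum total cost: 632.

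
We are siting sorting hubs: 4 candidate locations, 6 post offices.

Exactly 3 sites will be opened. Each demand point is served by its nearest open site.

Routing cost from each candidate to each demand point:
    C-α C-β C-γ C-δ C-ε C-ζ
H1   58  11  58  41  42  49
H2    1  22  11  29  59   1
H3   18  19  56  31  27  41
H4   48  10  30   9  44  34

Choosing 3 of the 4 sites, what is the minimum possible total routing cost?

Open {H2, H3, H4}.
  C-α→H2 1, C-β→H4 10, C-γ→H2 11, C-δ→H4 9, C-ε→H3 27, C-ζ→H2 1  ⇒ total 59.
Compare {H1, H2, H4}: total 74.
Compare {H1, H2, H3}: total 80.
No size-3 selection does better; minimum is 59.

59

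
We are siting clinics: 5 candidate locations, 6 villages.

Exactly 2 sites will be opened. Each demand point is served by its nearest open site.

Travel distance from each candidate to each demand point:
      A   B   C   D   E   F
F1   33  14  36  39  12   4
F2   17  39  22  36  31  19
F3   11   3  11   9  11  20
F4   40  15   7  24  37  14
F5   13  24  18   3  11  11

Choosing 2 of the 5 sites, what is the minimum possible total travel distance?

Open {F1, F3}.
  A→F3 11, B→F3 3, C→F3 11, D→F3 9, E→F3 11, F→F1 4  ⇒ total 49.
Compare {F3, F5}: total 50.
Compare {F3, F4}: total 55.
No size-2 selection does better; minimum is 49.

49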